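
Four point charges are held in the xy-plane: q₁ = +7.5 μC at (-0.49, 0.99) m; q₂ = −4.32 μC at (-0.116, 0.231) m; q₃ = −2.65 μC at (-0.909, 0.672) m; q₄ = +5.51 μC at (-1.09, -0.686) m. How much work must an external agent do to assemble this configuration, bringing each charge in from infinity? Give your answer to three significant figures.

The assembly work is the sum of pairwise potential energies, U = Σ_{i<j} kqᵢqⱼ/rᵢⱼ.
Pair separations: r₁₂ = 0.846 m, r₁₃ = 0.526 m, r₁₄ = 1.78 m, r₂₃ = 0.907 m, r₂₄ = 1.34 m, r₃₄ = 1.37 m.
Summing all 6 pair terms gives U = -0.618 J.

-0.618 J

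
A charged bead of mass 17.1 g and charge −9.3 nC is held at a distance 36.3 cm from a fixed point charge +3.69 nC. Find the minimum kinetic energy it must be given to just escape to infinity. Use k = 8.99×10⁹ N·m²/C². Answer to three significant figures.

8.50×10⁻⁷ J

To just escape, total mechanical energy must reach zero at infinity: ½mv²_min + U = 0, so ½mv²_min = −U = |kQq|/r.
|U| = |kQq|/r = (8.99×10⁹ N·m²/C²)(3.69×10⁻⁹)(9.30×10⁻⁹)/(0.363) = 8.50×10⁻⁷ J.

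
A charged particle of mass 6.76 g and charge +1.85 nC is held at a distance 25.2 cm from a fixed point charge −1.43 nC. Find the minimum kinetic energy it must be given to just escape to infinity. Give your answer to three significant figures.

To just escape, total mechanical energy must reach zero at infinity: ½mv²_min + U = 0, so ½mv²_min = −U = |kQq|/r.
|U| = |kQq|/r = (8.99×10⁹ N·m²/C²)(1.43×10⁻⁹)(1.85×10⁻⁹)/(0.252) = 9.44×10⁻⁸ J.

9.44×10⁻⁸ J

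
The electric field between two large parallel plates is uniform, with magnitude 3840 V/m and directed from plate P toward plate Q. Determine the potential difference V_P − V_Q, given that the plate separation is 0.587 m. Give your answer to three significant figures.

2250 V

In a uniform field, potential decreases in the direction of E: ΔV = −E·d for a displacement d parallel to E.
Going from Q to P is a displacement of 0.587 m opposite to the field, so V_P − V_Q = +Ed = 2250 V.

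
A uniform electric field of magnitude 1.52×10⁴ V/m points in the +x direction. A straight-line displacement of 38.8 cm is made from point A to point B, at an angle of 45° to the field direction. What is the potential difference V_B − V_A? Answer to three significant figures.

-4170 V

Only the component of displacement along E changes the potential: ΔV = −E·d·cosθ.
ΔV = −(1.52×10⁴ V/m)(0.388 m)cos45° = -4170 V.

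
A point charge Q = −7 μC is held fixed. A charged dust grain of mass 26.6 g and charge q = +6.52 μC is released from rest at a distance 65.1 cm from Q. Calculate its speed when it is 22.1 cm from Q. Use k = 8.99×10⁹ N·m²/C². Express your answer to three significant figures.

Only the electrostatic force acts, so mechanical energy is conserved: ½mv² = U₁ − U₂ = kQq(1/r₁ − 1/r₂).
U₁ − U₂ = (8.99×10⁹ N·m²/C²)(-7.00×10⁻⁶ C)(6.52×10⁻⁶ C)(1/0.651 − 1/0.221) = 1.23 J.
v = √(2·1.23/0.0266) = 9.60 m/s.

9.60 m/s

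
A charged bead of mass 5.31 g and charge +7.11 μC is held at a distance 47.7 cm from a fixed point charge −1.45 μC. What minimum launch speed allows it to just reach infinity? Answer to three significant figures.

To just escape, total mechanical energy must reach zero at infinity: ½mv²_min + U = 0, so ½mv²_min = −U = |kQq|/r.
|U| = |kQq|/r = (8.99×10⁹ N·m²/C²)(1.45×10⁻⁶)(7.11×10⁻⁶)/(0.477) = 0.194 J.
v_min = √(2|U|/m) = √(2·0.194/5.31×10⁻³) = 8.55 m/s.

8.55 m/s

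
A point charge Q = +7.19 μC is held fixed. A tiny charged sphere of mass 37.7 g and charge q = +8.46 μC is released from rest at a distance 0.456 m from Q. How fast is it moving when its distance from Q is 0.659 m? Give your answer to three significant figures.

Only the electrostatic force acts, so mechanical energy is conserved: ½mv² = U₁ − U₂ = kQq(1/r₁ − 1/r₂).
U₁ − U₂ = (8.99×10⁹ N·m²/C²)(7.19×10⁻⁶ C)(8.46×10⁻⁶ C)(1/0.456 − 1/0.659) = 0.369 J.
v = √(2·0.369/0.0377) = 4.43 m/s.

4.43 m/s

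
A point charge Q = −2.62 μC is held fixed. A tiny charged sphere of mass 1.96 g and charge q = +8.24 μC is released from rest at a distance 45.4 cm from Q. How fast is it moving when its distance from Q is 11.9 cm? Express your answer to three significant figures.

35.0 m/s

Only the electrostatic force acts, so mechanical energy is conserved: ½mv² = U₁ − U₂ = kQq(1/r₁ − 1/r₂).
U₁ − U₂ = (8.99×10⁹ N·m²/C²)(-2.62×10⁻⁶ C)(8.24×10⁻⁶ C)(1/0.454 − 1/0.119) = 1.20 J.
v = √(2·1.20/1.96×10⁻³) = 35.0 m/s.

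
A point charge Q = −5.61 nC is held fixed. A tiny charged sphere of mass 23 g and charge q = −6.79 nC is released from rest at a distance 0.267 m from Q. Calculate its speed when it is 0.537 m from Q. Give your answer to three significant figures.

Only the electrostatic force acts, so mechanical energy is conserved: ½mv² = U₁ − U₂ = kQq(1/r₁ − 1/r₂).
U₁ − U₂ = (8.99×10⁹ N·m²/C²)(-5.61×10⁻⁹ C)(-6.79×10⁻⁹ C)(1/0.267 − 1/0.537) = 6.45×10⁻⁷ J.
v = √(2·6.45×10⁻⁷/0.0230) = 7.49×10⁻³ m/s.

7.49×10⁻³ m/s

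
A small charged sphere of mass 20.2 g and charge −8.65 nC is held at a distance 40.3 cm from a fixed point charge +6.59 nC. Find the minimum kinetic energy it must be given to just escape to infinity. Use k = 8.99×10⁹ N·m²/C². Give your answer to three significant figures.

To just escape, total mechanical energy must reach zero at infinity: ½mv²_min + U = 0, so ½mv²_min = −U = |kQq|/r.
|U| = |kQq|/r = (8.99×10⁹ N·m²/C²)(6.59×10⁻⁹)(8.65×10⁻⁹)/(0.403) = 1.27×10⁻⁶ J.

1.27×10⁻⁶ J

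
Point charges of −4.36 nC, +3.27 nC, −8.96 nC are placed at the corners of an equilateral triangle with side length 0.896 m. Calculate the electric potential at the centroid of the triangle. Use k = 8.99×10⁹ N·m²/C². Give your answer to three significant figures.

-175 V

The total potential is the scalar sum of each charge's contribution, V = Σ kqᵢ/rᵢ.
The distance from each vertex to the centroid is a/√3 = 0.517 m.
V = k[(-4.36×10⁻⁹)/(0.517) + (3.27×10⁻⁹)/(0.517) + (-8.96×10⁻⁹)/(0.517)] = -175 V.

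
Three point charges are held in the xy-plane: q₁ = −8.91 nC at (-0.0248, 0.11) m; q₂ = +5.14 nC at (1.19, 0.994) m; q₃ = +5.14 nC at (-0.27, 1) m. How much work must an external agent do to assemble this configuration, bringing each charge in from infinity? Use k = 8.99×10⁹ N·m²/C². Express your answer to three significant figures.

The work to assemble the configuration equals its total potential energy, U = Σ kqᵢqⱼ/rᵢⱼ over all pairs.
Pair separations: r₁₂ = 1.50 m, r₁₃ = 0.923 m, r₂₃ = 1.46 m.
U = (-2.74×10⁻⁷) + (-4.46×10⁻⁷) + (1.63×10⁻⁷) = -5.57×10⁻⁷ J.

-5.57×10⁻⁷ J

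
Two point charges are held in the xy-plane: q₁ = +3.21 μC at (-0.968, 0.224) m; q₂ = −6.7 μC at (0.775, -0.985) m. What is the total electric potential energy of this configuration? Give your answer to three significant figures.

The assembly work is the sum of pairwise potential energies, U = Σ_{i<j} kqᵢqⱼ/rᵢⱼ.
Pair separations: r₁₂ = 2.12 m.
U = (-0.0911) = -0.0911 J.

-0.0911 J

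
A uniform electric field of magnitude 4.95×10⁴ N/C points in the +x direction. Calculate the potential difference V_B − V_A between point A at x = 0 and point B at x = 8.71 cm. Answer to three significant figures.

-4310 V

In a uniform field, potential decreases in the direction of E: V_B − V_A = −E·Δx.
V_B − V_A = −(4.95×10⁴ V/m)(0.0871 m) = -4310 V.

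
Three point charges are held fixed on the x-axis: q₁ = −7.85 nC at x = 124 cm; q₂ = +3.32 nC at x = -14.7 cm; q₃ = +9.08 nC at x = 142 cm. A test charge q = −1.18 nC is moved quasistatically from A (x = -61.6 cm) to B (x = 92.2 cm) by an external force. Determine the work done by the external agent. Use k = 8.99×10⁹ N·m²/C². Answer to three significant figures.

1.13×10⁻⁷ J

For quasistatic motion the external work equals the change in potential energy: W_ext = qΔV = q(V_B − V_A).
At A: distances to the source charges are 1.86 m, 0.469 m, 2.04 m; V_A = Σ kqᵢ/rᵢ = 65.7 V.
At B: distances to the source charges are 0.318 m, 1.07 m, 0.498 m; V_B = Σ kqᵢ/rᵢ = -30.1 V.
ΔV = V_B − V_A = -95.8 V.
W_ext = qΔV = (-1.18×10⁻⁹ C)(-95.8 V) = 1.13×10⁻⁷ J.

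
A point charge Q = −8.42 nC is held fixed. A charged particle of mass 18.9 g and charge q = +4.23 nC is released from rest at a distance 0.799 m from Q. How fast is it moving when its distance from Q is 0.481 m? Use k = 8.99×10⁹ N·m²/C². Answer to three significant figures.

5.29×10⁻³ m/s

Only the electrostatic force acts, so mechanical energy is conserved: ½mv² = U₁ − U₂ = kQq(1/r₁ − 1/r₂).
U₁ − U₂ = (8.99×10⁹ N·m²/C²)(-8.42×10⁻⁹ C)(4.23×10⁻⁹ C)(1/0.799 − 1/0.481) = 2.65×10⁻⁷ J.
v = √(2·2.65×10⁻⁷/0.0189) = 5.29×10⁻³ m/s.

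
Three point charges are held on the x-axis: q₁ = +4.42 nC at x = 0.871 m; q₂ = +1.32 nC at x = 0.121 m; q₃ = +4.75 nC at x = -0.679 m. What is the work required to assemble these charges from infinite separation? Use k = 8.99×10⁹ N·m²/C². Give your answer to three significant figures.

2.62×10⁻⁷ J

The work to assemble the configuration equals its total potential energy, U = Σ kqᵢqⱼ/rᵢⱼ over all pairs.
Pair separations: r₁₂ = 0.750 m, r₁₃ = 1.55 m, r₂₃ = 0.800 m.
U = (6.99×10⁻⁸) + (1.22×10⁻⁷) + (7.05×10⁻⁸) = 2.62×10⁻⁷ J.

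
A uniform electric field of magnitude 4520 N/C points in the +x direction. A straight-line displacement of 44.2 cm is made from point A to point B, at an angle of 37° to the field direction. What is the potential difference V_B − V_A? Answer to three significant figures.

Only the component of displacement along E changes the potential: ΔV = −E·d·cosθ.
ΔV = −(4520 V/m)(0.442 m)cos37° = -1600 V.

-1600 V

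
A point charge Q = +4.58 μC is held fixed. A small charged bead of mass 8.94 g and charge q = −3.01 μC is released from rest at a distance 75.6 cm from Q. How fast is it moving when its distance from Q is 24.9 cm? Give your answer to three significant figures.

Only the electrostatic force acts, so mechanical energy is conserved: ½mv² = U₁ − U₂ = kQq(1/r₁ − 1/r₂).
U₁ − U₂ = (8.99×10⁹ N·m²/C²)(4.58×10⁻⁶ C)(-3.01×10⁻⁶ C)(1/0.756 − 1/0.249) = 0.334 J.
v = √(2·0.334/8.94×10⁻³) = 8.64 m/s.

8.64 m/s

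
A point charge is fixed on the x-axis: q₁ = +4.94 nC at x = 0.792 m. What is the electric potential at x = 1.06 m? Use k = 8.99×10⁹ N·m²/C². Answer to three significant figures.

The total potential is the scalar sum of each charge's contribution, V = Σ kqᵢ/rᵢ.
V = k[(4.94×10⁻⁹)/(0.268)] = 166 V.

166 V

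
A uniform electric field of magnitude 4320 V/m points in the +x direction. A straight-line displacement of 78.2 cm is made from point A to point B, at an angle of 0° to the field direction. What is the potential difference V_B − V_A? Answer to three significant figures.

Only the component of displacement along E changes the potential: ΔV = −E·d·cosθ.
ΔV = −(4320 V/m)(0.782 m)cos0° = -3380 V.

-3380 V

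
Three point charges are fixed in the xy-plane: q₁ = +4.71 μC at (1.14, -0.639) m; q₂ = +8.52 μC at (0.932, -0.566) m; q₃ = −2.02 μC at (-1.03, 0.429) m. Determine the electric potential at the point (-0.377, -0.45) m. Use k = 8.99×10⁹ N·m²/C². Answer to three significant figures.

6.94×10⁴ V

Electric potential is a scalar, so the contributions from each charge add algebraically: V = Σ kqᵢ/rᵢ.
Distances from the field point to each charge: r₁ = 1.53 m, r₂ = 1.31 m, r₃ = 1.10 m.
V = k[(4.71×10⁻⁶)/(1.53) + (8.52×10⁻⁶)/(1.31) + (-2.02×10⁻⁶)/(1.10)] = 6.94×10⁴ V.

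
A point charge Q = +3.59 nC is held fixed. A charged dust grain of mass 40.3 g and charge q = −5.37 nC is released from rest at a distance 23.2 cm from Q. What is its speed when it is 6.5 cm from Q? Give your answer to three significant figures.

Only the electrostatic force acts, so mechanical energy is conserved: ½mv² = U₁ − U₂ = kQq(1/r₁ − 1/r₂).
U₁ − U₂ = (8.99×10⁹ N·m²/C²)(3.59×10⁻⁹ C)(-5.37×10⁻⁹ C)(1/0.232 − 1/0.0650) = 1.92×10⁻⁶ J.
v = √(2·1.92×10⁻⁶/0.0403) = 9.76×10⁻³ m/s.

9.76×10⁻³ m/s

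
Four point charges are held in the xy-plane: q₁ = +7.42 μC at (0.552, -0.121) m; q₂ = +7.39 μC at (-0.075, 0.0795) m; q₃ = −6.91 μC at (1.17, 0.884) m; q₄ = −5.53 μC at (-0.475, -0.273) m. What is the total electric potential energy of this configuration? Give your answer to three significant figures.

The assembly work is the sum of pairwise potential energies, U = Σ_{i<j} kqᵢqⱼ/rᵢⱼ.
Pair separations: r₁₂ = 0.658 m, r₁₃ = 1.18 m, r₁₄ = 1.04 m, r₂₃ = 1.48 m, r₂₄ = 0.533 m, r₃₄ = 2.01 m.
Summing all 6 pair terms gives U = -0.825 J.

-0.825 J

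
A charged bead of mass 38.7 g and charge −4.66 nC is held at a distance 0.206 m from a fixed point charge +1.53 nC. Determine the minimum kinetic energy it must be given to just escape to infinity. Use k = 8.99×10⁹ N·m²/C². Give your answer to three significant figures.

3.11×10⁻⁷ J

To just escape, total mechanical energy must reach zero at infinity: ½mv²_min + U = 0, so ½mv²_min = −U = |kQq|/r.
|U| = |kQq|/r = (8.99×10⁹ N·m²/C²)(1.53×10⁻⁹)(4.66×10⁻⁹)/(0.206) = 3.11×10⁻⁷ J.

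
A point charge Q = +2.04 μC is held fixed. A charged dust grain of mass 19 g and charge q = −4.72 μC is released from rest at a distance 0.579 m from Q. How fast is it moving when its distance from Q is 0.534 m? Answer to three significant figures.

Only the electrostatic force acts, so mechanical energy is conserved: ½mv² = U₁ − U₂ = kQq(1/r₁ − 1/r₂).
U₁ − U₂ = (8.99×10⁹ N·m²/C²)(2.04×10⁻⁶ C)(-4.72×10⁻⁶ C)(1/0.579 − 1/0.534) = 0.0126 J.
v = √(2·0.0126/0.0190) = 1.15 m/s.

1.15 m/s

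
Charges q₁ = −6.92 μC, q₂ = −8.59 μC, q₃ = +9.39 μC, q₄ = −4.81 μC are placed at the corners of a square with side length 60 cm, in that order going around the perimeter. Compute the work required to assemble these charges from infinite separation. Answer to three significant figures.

The assembly work is the sum of pairwise potential energies, U = Σ_{i<j} kqᵢqⱼ/rᵢⱼ.
The four side pairs have separation 0.600 m and the two diagonal pairs 0.849 m.
Summing all 6 pair terms gives U = -0.747 J.

-0.747 J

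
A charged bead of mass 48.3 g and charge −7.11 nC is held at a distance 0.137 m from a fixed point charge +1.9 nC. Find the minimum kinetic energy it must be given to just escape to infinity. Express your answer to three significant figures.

8.86×10⁻⁷ J

To just escape, total mechanical energy must reach zero at infinity: ½mv²_min + U = 0, so ½mv²_min = −U = |kQq|/r.
|U| = |kQq|/r = (8.99×10⁹ N·m²/C²)(1.90×10⁻⁹)(7.11×10⁻⁹)/(0.137) = 8.86×10⁻⁷ J.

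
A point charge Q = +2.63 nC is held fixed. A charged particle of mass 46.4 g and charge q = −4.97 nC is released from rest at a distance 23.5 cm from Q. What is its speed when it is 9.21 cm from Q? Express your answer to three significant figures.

5.78×10⁻³ m/s

Only the electrostatic force acts, so mechanical energy is conserved: ½mv² = U₁ − U₂ = kQq(1/r₁ − 1/r₂).
U₁ − U₂ = (8.99×10⁹ N·m²/C²)(2.63×10⁻⁹ C)(-4.97×10⁻⁹ C)(1/0.235 − 1/0.0921) = 7.76×10⁻⁷ J.
v = √(2·7.76×10⁻⁷/0.0464) = 5.78×10⁻³ m/s.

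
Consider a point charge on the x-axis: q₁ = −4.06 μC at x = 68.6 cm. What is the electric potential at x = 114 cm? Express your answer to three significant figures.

-8.04×10⁴ V

Electric potential is a scalar, so the contributions from each charge add algebraically: V = Σ kqᵢ/rᵢ.
V = k[(-4.06×10⁻⁶)/(0.454)] = -8.04×10⁴ V.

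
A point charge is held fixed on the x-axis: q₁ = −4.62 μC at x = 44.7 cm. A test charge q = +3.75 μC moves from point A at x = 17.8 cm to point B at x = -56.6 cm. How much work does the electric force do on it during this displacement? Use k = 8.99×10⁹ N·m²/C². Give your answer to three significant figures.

-0.425 J

The work done by the electric force is W_field = −ΔU = −q(V_B − V_A) = q(V_A − V_B).
At A: distance to the source charge is 0.269 m; V_A = kq₁/r = -1.54×10⁵ V.
At B: distance to the source charge is 1.01 m; V_B = kq₁/r = -4.10×10⁴ V.
ΔV = V_B − V_A = 1.13×10⁵ V.
W_field = −qΔV = −(3.75×10⁻⁶ C)(1.13×10⁵ V) = -0.425 J.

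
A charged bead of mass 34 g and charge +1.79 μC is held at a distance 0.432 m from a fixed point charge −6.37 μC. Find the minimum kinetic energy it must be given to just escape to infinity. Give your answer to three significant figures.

0.237 J

To just escape, total mechanical energy must reach zero at infinity: ½mv²_min + U = 0, so ½mv²_min = −U = |kQq|/r.
|U| = |kQq|/r = (8.99×10⁹ N·m²/C²)(6.37×10⁻⁶)(1.79×10⁻⁶)/(0.432) = 0.237 J.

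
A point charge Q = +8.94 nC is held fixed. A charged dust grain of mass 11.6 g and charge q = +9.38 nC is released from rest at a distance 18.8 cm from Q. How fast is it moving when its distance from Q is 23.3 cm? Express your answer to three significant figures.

Only the electrostatic force acts, so mechanical energy is conserved: ½mv² = U₁ − U₂ = kQq(1/r₁ − 1/r₂).
U₁ − U₂ = (8.99×10⁹ N·m²/C²)(8.94×10⁻⁹ C)(9.38×10⁻⁹ C)(1/0.188 − 1/0.233) = 7.74×10⁻⁷ J.
v = √(2·7.74×10⁻⁷/0.0116) = 0.0116 m/s.

0.0116 m/s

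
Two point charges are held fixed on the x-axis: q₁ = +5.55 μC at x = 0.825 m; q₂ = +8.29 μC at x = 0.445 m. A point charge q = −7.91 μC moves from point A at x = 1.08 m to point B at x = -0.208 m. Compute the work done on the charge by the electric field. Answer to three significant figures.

-1.19 J

The work done by the electric force is W_field = −ΔU = −q(V_B − V_A) = q(V_A − V_B).
At A: distances to the source charges are 0.255 m, 0.635 m; V_A = Σ kqᵢ/rᵢ = 3.13×10⁵ V.
At B: distances to the source charges are 1.03 m, 0.653 m; V_B = Σ kqᵢ/rᵢ = 1.62×10⁵ V.
ΔV = V_B − V_A = -1.51×10⁵ V.
W_field = −qΔV = −(-7.91×10⁻⁶ C)(-1.51×10⁵ V) = -1.19 J.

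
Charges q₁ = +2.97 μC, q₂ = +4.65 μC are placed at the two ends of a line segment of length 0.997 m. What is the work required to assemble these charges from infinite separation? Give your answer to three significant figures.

The assembly work is the sum of pairwise potential energies, U = Σ_{i<j} kqᵢqⱼ/rᵢⱼ.
The separation is r = 0.997 m.
U = (0.125) = 0.125 J.

0.125 J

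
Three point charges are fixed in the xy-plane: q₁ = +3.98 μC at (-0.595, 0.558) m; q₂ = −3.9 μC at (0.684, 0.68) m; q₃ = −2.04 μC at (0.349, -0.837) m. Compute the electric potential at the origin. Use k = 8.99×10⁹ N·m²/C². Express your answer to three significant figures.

The total potential is the scalar sum of each charge's contribution, V = Σ kqᵢ/rᵢ.
Distances from the field point to each charge: r₁ = 0.816 m, r₂ = 0.964 m, r₃ = 0.907 m.
V = k[(3.98×10⁻⁶)/(0.816) + (-3.90×10⁻⁶)/(0.964) + (-2.04×10⁻⁶)/(0.907)] = -1.27×10⁴ V.

-1.27×10⁴ V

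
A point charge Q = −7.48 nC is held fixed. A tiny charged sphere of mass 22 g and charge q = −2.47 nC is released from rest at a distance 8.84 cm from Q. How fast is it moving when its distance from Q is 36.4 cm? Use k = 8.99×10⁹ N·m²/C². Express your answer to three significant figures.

Only the electrostatic force acts, so mechanical energy is conserved: ½mv² = U₁ − U₂ = kQq(1/r₁ − 1/r₂).
U₁ − U₂ = (8.99×10⁹ N·m²/C²)(-7.48×10⁻⁹ C)(-2.47×10⁻⁹ C)(1/0.0884 − 1/0.364) = 1.42×10⁻⁶ J.
v = √(2·1.42×10⁻⁶/0.0220) = 0.0114 m/s.

0.0114 m/s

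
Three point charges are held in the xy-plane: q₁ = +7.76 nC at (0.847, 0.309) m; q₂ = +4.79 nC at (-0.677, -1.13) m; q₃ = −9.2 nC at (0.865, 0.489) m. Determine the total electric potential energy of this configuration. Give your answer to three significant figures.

The assembly work is the sum of pairwise potential energies, U = Σ_{i<j} kqᵢqⱼ/rᵢⱼ.
Pair separations: r₁₂ = 2.10 m, r₁₃ = 0.181 m, r₂₃ = 2.24 m.
U = (1.59×10⁻⁷) + (-3.55×10⁻⁶) + (-1.77×10⁻⁷) = -3.57×10⁻⁶ J.

-3.57×10⁻⁶ J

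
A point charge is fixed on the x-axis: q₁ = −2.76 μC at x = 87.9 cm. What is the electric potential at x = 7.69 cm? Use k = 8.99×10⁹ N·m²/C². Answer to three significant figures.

-3.09×10⁴ V

Electric potential is a scalar, so the contributions from each charge add algebraically: V = Σ kqᵢ/rᵢ.
V = k[(-2.76×10⁻⁶)/(0.802)] = -3.09×10⁴ V.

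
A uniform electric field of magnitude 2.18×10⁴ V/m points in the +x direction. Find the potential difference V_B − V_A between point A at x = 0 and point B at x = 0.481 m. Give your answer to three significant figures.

In a uniform field, potential decreases in the direction of E: V_B − V_A = −E·Δx.
V_B − V_A = −(2.18×10⁴ V/m)(0.481 m) = -1.05×10⁴ V.

-1.05×10⁴ V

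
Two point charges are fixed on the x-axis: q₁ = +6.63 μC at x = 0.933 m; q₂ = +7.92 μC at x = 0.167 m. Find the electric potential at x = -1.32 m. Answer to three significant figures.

The total potential is the scalar sum of each charge's contribution, V = Σ kqᵢ/rᵢ.
Distances from the field point to each charge: r₁ = 2.25 m, r₂ = 1.49 m.
V = k[(6.63×10⁻⁶)/(2.25) + (7.92×10⁻⁶)/(1.49)] = 7.43×10⁴ V.

7.43×10⁴ V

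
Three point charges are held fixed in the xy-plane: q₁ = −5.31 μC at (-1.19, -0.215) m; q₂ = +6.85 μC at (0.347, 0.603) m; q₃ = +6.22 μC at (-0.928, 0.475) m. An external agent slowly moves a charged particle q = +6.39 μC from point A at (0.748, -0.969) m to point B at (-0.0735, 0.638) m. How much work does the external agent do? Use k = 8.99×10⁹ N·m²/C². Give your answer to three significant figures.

0.869 J

For quasistatic motion the external work equals the change in potential energy: W_ext = qΔV = q(V_B − V_A).
At A: distances to the source charges are 2.08 m, 1.62 m, 2.21 m; V_A = Σ kqᵢ/rᵢ = 4.03×10⁴ V.
At B: distances to the source charges are 1.41 m, 0.422 m, 0.870 m; V_B = Σ kqᵢ/rᵢ = 1.76×10⁵ V.
ΔV = V_B − V_A = 1.36×10⁵ V.
W_ext = qΔV = (6.39×10⁻⁶ C)(1.36×10⁵ V) = 0.869 J.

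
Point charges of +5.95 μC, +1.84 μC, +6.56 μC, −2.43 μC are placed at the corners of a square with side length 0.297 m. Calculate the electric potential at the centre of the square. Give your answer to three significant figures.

The total potential is the scalar sum of each charge's contribution, V = Σ kqᵢ/rᵢ.
The distance from each corner to the centre is a√2/2 = 0.210 m.
V = k[(5.95×10⁻⁶)/(0.210) + (1.84×10⁻⁶)/(0.210) + (6.56×10⁻⁶)/(0.210) + (-2.43×10⁻⁶)/(0.210)] = 5.10×10⁵ V.

5.10×10⁵ V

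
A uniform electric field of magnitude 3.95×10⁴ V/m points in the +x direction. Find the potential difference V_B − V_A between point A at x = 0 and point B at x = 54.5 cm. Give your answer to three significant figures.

In a uniform field, potential decreases in the direction of E: V_B − V_A = −E·Δx.
V_B − V_A = −(3.95×10⁴ V/m)(0.545 m) = -2.15×10⁴ V.

-2.15×10⁴ V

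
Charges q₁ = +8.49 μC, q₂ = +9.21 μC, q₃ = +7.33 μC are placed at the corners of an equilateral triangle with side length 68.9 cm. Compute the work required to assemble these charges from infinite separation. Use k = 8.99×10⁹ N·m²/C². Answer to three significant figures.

2.71 J

The assembly work is the sum of pairwise potential energies, U = Σ_{i<j} kqᵢqⱼ/rᵢⱼ.
All three pair separations equal the side length, 0.689 m.
U = (1.02) + (0.812) + (0.881) = 2.71 J.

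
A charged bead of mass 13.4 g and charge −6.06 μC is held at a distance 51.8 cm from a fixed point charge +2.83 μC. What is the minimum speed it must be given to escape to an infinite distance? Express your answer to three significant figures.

6.67 m/s

To just escape, total mechanical energy must reach zero at infinity: ½mv²_min + U = 0, so ½mv²_min = −U = |kQq|/r.
|U| = |kQq|/r = (8.99×10⁹ N·m²/C²)(2.83×10⁻⁶)(6.06×10⁻⁶)/(0.518) = 0.298 J.
v_min = √(2|U|/m) = √(2·0.298/0.0134) = 6.67 m/s.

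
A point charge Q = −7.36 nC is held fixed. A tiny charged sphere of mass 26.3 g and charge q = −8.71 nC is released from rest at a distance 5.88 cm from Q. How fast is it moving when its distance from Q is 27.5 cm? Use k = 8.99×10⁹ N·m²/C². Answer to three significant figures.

Only the electrostatic force acts, so mechanical energy is conserved: ½mv² = U₁ − U₂ = kQq(1/r₁ − 1/r₂).
U₁ − U₂ = (8.99×10⁹ N·m²/C²)(-7.36×10⁻⁹ C)(-8.71×10⁻⁹ C)(1/0.0588 − 1/0.275) = 7.71×10⁻⁶ J.
v = √(2·7.71×10⁻⁶/0.0263) = 0.0242 m/s.

0.0242 m/s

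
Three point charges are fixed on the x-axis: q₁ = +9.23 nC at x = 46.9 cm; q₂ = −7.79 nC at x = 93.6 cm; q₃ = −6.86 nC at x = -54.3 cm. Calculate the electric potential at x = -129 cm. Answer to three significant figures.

The total potential is the scalar sum of each charge's contribution, V = Σ kqᵢ/rᵢ.
Distances from the field point to each charge: r₁ = 1.76 m, r₂ = 2.23 m, r₃ = 0.747 m.
V = k[(9.23×10⁻⁹)/(1.76) + (-7.79×10⁻⁹)/(2.23) + (-6.86×10⁻⁹)/(0.747)] = -66.8 V.

-66.8 V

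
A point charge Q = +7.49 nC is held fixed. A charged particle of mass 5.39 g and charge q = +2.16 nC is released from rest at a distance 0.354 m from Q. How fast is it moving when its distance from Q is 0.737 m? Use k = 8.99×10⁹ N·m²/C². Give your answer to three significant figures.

Only the electrostatic force acts, so mechanical energy is conserved: ½mv² = U₁ − U₂ = kQq(1/r₁ − 1/r₂).
U₁ − U₂ = (8.99×10⁹ N·m²/C²)(7.49×10⁻⁹ C)(2.16×10⁻⁹ C)(1/0.354 − 1/0.737) = 2.14×10⁻⁷ J.
v = √(2·2.14×10⁻⁷/5.39×10⁻³) = 8.90×10⁻³ m/s.

8.90×10⁻³ m/s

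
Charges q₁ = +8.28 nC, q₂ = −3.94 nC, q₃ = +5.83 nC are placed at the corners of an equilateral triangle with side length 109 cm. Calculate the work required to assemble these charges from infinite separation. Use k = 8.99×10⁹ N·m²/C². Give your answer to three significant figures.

The work to assemble the configuration equals its total potential energy, U = Σ kqᵢqⱼ/rᵢⱼ over all pairs.
All three pair separations equal the side length, 1.09 m.
U = (-2.69×10⁻⁷) + (3.98×10⁻⁷) + (-1.89×10⁻⁷) = -6.04×10⁻⁸ J.

-6.04×10⁻⁸ J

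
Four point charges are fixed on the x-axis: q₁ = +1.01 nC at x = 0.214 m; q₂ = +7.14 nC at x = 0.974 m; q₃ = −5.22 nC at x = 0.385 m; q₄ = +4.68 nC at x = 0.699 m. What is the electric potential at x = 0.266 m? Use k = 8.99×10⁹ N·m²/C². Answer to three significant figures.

-31.9 V

Electric potential is a scalar, so the contributions from each charge add algebraically: V = Σ kqᵢ/rᵢ.
Distances from the field point to each charge: r₁ = 0.0520 m, r₂ = 0.708 m, r₃ = 0.119 m, r₄ = 0.433 m.
V = k[(1.01×10⁻⁹)/(0.0520) + (7.14×10⁻⁹)/(0.708) + (-5.22×10⁻⁹)/(0.119) + (4.68×10⁻⁹)/(0.433)] = -31.9 V.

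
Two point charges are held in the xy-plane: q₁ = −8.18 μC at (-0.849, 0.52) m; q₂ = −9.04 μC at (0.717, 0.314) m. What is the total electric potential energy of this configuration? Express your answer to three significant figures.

The assembly work is the sum of pairwise potential energies, U = Σ_{i<j} kqᵢqⱼ/rᵢⱼ.
Pair separations: r₁₂ = 1.58 m.
U = (0.421) = 0.421 J.

0.421 J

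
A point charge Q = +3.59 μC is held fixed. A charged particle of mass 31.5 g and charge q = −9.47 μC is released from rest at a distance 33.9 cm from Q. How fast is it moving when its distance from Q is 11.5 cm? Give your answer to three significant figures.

10.6 m/s

Only the electrostatic force acts, so mechanical energy is conserved: ½mv² = U₁ − U₂ = kQq(1/r₁ − 1/r₂).
U₁ − U₂ = (8.99×10⁹ N·m²/C²)(3.59×10⁻⁶ C)(-9.47×10⁻⁶ C)(1/0.339 − 1/0.115) = 1.76 J.
v = √(2·1.76/0.0315) = 10.6 m/s.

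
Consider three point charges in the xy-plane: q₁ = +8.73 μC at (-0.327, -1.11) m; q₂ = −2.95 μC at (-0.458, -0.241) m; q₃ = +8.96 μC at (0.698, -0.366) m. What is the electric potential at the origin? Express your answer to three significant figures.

1.19×10⁵ V

The total potential is the scalar sum of each charge's contribution, V = Σ kqᵢ/rᵢ.
Distances from the field point to each charge: r₁ = 1.16 m, r₂ = 0.518 m, r₃ = 0.788 m.
V = k[(8.73×10⁻⁶)/(1.16) + (-2.95×10⁻⁶)/(0.518) + (8.96×10⁻⁶)/(0.788)] = 1.19×10⁵ V.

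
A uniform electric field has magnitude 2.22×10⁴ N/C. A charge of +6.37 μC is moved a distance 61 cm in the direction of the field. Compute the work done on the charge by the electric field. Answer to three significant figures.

0.0863 J

The potential change for a displacement 61 cm in the direction of the field is ΔV = −Ed = -1.35×10⁴ V.
W_field = −qΔV = 0.0863 J.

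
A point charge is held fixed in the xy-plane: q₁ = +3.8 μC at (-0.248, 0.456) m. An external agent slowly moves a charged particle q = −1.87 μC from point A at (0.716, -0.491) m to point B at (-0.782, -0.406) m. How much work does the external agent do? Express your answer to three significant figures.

-0.0157 J

For quasistatic motion the external work equals the change in potential energy: W_ext = qΔV = q(V_B − V_A).
At A: distance to the source charge is 1.35 m; V_A = kq₁/r = 2.53×10⁴ V.
At B: distance to the source charge is 1.01 m; V_B = kq₁/r = 3.37×10⁴ V.
ΔV = V_B − V_A = 8410 V.
W_ext = qΔV = (-1.87×10⁻⁶ C)(8410 V) = -0.0157 J.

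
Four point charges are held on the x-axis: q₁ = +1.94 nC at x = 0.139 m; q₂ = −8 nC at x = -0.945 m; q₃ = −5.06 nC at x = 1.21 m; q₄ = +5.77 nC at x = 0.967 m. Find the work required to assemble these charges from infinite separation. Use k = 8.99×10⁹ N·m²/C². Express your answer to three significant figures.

The work to assemble the configuration equals its total potential energy, U = Σ kqᵢqⱼ/rᵢⱼ over all pairs.
Pair separations: r₁₂ = 1.08 m, r₁₃ = 1.07 m, r₁₄ = 0.828 m, r₂₃ = 2.15 m, r₂₄ = 1.91 m, r₃₄ = 0.243 m.
Summing all 6 pair terms gives U = -1.22×10⁻⁶ J.

-1.22×10⁻⁶ J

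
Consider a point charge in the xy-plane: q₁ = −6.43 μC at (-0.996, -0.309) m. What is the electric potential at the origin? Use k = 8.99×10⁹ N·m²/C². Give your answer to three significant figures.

-5.54×10⁴ V

Electric potential is a scalar, so the contributions from each charge add algebraically: V = Σ kqᵢ/rᵢ.
Distances from the field point to each charge: r₁ = 1.04 m.
V = k[(-6.43×10⁻⁶)/(1.04)] = -5.54×10⁴ V.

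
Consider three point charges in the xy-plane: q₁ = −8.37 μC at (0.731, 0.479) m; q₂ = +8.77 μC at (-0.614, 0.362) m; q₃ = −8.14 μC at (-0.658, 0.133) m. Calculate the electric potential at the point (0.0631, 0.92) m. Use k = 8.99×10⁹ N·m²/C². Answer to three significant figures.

The total potential is the scalar sum of each charge's contribution, V = Σ kqᵢ/rᵢ.
Distances from the field point to each charge: r₁ = 0.800 m, r₂ = 0.877 m, r₃ = 1.07 m.
V = k[(-8.37×10⁻⁶)/(0.800) + (8.77×10⁻⁶)/(0.877) + (-8.14×10⁻⁶)/(1.07)] = -7.27×10⁴ V.

-7.27×10⁴ V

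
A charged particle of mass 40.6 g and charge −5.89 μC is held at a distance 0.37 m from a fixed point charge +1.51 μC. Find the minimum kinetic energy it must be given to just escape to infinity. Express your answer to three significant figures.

0.216 J

To just escape, total mechanical energy must reach zero at infinity: ½mv²_min + U = 0, so ½mv²_min = −U = |kQq|/r.
|U| = |kQq|/r = (8.99×10⁹ N·m²/C²)(1.51×10⁻⁶)(5.89×10⁻⁶)/(0.370) = 0.216 J.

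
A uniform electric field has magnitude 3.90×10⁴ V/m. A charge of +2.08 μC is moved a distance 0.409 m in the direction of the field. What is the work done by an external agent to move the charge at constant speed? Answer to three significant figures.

-0.0332 J

The potential change for a displacement 0.409 m in the direction of the field is ΔV = −Ed = -1.60×10⁴ V.
W_ext = qΔV = -0.0332 J.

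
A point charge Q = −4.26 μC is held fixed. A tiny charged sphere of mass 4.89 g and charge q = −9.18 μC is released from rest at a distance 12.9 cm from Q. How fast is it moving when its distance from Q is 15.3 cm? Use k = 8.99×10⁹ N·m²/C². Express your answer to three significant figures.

Only the electrostatic force acts, so mechanical energy is conserved: ½mv² = U₁ − U₂ = kQq(1/r₁ − 1/r₂).
U₁ − U₂ = (8.99×10⁹ N·m²/C²)(-4.26×10⁻⁶ C)(-9.18×10⁻⁶ C)(1/0.129 − 1/0.153) = 0.428 J.
v = √(2·0.428/4.89×10⁻³) = 13.2 m/s.

13.2 m/s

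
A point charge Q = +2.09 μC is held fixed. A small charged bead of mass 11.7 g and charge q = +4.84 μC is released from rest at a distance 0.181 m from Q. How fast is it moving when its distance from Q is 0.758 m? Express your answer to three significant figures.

Only the electrostatic force acts, so mechanical energy is conserved: ½mv² = U₁ − U₂ = kQq(1/r₁ − 1/r₂).
U₁ − U₂ = (8.99×10⁹ N·m²/C²)(2.09×10⁻⁶ C)(4.84×10⁻⁶ C)(1/0.181 − 1/0.758) = 0.382 J.
v = √(2·0.382/0.0117) = 8.09 m/s.

8.09 m/s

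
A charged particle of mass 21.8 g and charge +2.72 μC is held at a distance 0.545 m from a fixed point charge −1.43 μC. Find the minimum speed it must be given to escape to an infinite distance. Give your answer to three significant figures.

2.43 m/s

To just escape, total mechanical energy must reach zero at infinity: ½mv²_min + U = 0, so ½mv²_min = −U = |kQq|/r.
|U| = |kQq|/r = (8.99×10⁹ N·m²/C²)(1.43×10⁻⁶)(2.72×10⁻⁶)/(0.545) = 0.0642 J.
v_min = √(2|U|/m) = √(2·0.0642/0.0218) = 2.43 m/s.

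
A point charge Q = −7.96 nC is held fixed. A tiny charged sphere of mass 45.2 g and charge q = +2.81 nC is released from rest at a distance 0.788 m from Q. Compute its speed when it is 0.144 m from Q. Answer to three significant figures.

7.11×10⁻³ m/s

Only the electrostatic force acts, so mechanical energy is conserved: ½mv² = U₁ − U₂ = kQq(1/r₁ − 1/r₂).
U₁ − U₂ = (8.99×10⁹ N·m²/C²)(-7.96×10⁻⁹ C)(2.81×10⁻⁹ C)(1/0.788 − 1/0.144) = 1.14×10⁻⁶ J.
v = √(2·1.14×10⁻⁶/0.0452) = 7.11×10⁻³ m/s.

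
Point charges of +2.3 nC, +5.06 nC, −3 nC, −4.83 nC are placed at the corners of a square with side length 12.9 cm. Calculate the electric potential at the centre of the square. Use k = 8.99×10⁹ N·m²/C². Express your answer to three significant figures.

-46.3 V

Electric potential is a scalar, so the contributions from each charge add algebraically: V = Σ kqᵢ/rᵢ.
The distance from each corner to the centre is a√2/2 = 0.0912 m.
V = k[(2.30×10⁻⁹)/(0.0912) + (5.06×10⁻⁹)/(0.0912) + (-3.00×10⁻⁹)/(0.0912) + (-4.83×10⁻⁹)/(0.0912)] = -46.3 V.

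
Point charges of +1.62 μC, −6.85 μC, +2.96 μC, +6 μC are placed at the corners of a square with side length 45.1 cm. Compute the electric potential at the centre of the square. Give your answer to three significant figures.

1.05×10⁵ V

Electric potential is a scalar, so the contributions from each charge add algebraically: V = Σ kqᵢ/rᵢ.
The distance from each corner to the centre is a√2/2 = 0.319 m.
V = k[(1.62×10⁻⁶)/(0.319) + (-6.85×10⁻⁶)/(0.319) + (2.96×10⁻⁶)/(0.319) + (6.00×10⁻⁶)/(0.319)] = 1.05×10⁵ V.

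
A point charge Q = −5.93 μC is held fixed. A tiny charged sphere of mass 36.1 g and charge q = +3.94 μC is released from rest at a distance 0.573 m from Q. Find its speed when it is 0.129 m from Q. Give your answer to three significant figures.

8.36 m/s

Only the electrostatic force acts, so mechanical energy is conserved: ½mv² = U₁ − U₂ = kQq(1/r₁ − 1/r₂).
U₁ − U₂ = (8.99×10⁹ N·m²/C²)(-5.93×10⁻⁶ C)(3.94×10⁻⁶ C)(1/0.573 − 1/0.129) = 1.26 J.
v = √(2·1.26/0.0361) = 8.36 m/s.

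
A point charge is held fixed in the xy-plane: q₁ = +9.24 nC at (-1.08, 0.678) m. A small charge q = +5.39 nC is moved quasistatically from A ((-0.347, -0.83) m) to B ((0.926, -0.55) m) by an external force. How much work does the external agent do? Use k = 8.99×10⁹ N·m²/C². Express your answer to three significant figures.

For quasistatic motion the external work equals the change in potential energy: W_ext = qΔV = q(V_B − V_A).
At A: distance to the source charge is 1.68 m; V_A = kq₁/r = 49.5 V.
At B: distance to the source charge is 2.35 m; V_B = kq₁/r = 35.3 V.
ΔV = V_B − V_A = -14.2 V.
W_ext = qΔV = (5.39×10⁻⁹ C)(-14.2 V) = -7.67×10⁻⁸ J.

-7.67×10⁻⁸ J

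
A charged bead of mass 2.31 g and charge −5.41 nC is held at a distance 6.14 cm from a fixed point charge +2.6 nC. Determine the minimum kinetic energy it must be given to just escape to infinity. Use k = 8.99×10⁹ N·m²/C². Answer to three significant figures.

2.06×10⁻⁶ J

To just escape, total mechanical energy must reach zero at infinity: ½mv²_min + U = 0, so ½mv²_min = −U = |kQq|/r.
|U| = |kQq|/r = (8.99×10⁹ N·m²/C²)(2.60×10⁻⁹)(5.41×10⁻⁹)/(0.0614) = 2.06×10⁻⁶ J.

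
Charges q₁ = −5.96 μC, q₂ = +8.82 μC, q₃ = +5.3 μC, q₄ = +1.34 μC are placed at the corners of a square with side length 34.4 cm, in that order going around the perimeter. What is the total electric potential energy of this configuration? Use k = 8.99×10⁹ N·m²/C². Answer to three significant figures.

The assembly work is the sum of pairwise potential energies, U = Σ_{i<j} kqᵢqⱼ/rᵢⱼ.
The four side pairs have separation 0.344 m and the two diagonal pairs 0.486 m.
Summing all 6 pair terms gives U = -0.541 J.

-0.541 J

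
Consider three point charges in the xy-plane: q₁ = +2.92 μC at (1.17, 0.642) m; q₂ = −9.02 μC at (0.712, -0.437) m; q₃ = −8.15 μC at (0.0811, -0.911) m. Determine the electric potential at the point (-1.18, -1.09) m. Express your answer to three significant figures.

-8.90×10⁴ V

The total potential is the scalar sum of each charge's contribution, V = Σ kqᵢ/rᵢ.
Distances from the field point to each charge: r₁ = 2.92 m, r₂ = 2.00 m, r₃ = 1.27 m.
V = k[(2.92×10⁻⁶)/(2.92) + (-9.02×10⁻⁶)/(2.00) + (-8.15×10⁻⁶)/(1.27)] = -8.90×10⁴ V.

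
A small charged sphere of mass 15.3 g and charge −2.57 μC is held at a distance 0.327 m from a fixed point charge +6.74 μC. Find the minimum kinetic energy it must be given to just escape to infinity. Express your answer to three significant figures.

To just escape, total mechanical energy must reach zero at infinity: ½mv²_min + U = 0, so ½mv²_min = −U = |kQq|/r.
|U| = |kQq|/r = (8.99×10⁹ N·m²/C²)(6.74×10⁻⁶)(2.57×10⁻⁶)/(0.327) = 0.476 J.

0.476 J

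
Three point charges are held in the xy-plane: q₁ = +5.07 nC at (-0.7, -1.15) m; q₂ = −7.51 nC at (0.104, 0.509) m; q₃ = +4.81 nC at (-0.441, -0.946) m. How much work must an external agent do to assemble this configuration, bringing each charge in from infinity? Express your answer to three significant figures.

The work to assemble the configuration equals its total potential energy, U = Σ kqᵢqⱼ/rᵢⱼ over all pairs.
Pair separations: r₁₂ = 1.84 m, r₁₃ = 0.330 m, r₂₃ = 1.55 m.
U = (-1.86×10⁻⁷) + (6.65×10⁻⁷) + (-2.09×10⁻⁷) = 2.70×10⁻⁷ J.

2.70×10⁻⁷ J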